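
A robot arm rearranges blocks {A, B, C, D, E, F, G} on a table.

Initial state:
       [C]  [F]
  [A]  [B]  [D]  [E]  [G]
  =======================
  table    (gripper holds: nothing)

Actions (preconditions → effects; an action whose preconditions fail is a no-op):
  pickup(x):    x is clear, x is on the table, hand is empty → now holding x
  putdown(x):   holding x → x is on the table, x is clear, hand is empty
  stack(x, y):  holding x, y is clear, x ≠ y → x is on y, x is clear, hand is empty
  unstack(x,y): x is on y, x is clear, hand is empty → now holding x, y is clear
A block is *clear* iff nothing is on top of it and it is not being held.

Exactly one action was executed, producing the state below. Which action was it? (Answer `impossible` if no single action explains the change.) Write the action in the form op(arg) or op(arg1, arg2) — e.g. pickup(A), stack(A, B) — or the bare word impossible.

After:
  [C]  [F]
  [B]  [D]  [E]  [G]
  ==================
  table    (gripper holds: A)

target: towers=[B/C; D/F; E; G] holding=A
     unstack(F, D) → towers=[A; B/C; D; E; G] holding=F
         pickup(G) → towers=[A; B/C; D/F; E] holding=G
         pickup(A) → towers=[B/C; D/F; E; G] holding=A  ← match
         pickup(E) → towers=[A; B/C; D/F; G] holding=E
     unstack(C, B) → towers=[A; B; D/F; E; G] holding=C

pickup(A)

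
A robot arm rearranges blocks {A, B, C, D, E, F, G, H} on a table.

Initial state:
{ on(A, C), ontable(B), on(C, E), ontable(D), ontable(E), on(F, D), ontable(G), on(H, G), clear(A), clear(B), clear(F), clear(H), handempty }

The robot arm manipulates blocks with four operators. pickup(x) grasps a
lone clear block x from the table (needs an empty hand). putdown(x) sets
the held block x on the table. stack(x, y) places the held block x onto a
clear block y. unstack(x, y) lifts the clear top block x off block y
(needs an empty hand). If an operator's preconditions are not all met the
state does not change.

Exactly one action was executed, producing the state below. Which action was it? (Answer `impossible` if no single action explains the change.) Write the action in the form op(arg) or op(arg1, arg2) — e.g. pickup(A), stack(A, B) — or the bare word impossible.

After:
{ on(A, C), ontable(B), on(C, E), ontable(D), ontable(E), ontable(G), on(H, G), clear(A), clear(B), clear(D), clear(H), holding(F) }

unstack(F, D)

target: towers=[B; D; E/C/A; G/H] holding=F
     unstack(A, C) → towers=[B; D/F; E/C; G/H] holding=A
     unstack(H, G) → towers=[B; D/F; E/C/A; G] holding=H
         pickup(B) → towers=[D/F; E/C/A; G/H] holding=B
     unstack(F, D) → towers=[B; D; E/C/A; G/H] holding=F  ← match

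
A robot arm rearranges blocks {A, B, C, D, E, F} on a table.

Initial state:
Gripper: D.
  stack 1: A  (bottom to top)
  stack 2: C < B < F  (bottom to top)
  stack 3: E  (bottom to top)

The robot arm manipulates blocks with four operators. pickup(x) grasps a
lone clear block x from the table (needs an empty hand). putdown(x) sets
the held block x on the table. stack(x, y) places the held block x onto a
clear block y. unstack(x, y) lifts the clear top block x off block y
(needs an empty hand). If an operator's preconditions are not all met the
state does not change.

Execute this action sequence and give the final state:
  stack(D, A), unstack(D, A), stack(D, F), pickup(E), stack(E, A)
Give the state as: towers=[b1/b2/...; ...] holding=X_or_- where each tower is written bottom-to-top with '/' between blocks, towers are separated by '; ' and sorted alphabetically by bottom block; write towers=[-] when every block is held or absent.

towers=[A/E; C/B/F/D] holding=-

step 1 (stack(D, A)): towers=[A/D; C/B/F; E] holding=-
step 2 (unstack(D, A)): towers=[A; C/B/F; E] holding=D
step 3 (stack(D, F)): towers=[A; C/B/F/D; E] holding=-
step 4 (pickup(E)): towers=[A; C/B/F/D] holding=E
step 5 (stack(E, A)): towers=[A/E; C/B/F/D] holding=-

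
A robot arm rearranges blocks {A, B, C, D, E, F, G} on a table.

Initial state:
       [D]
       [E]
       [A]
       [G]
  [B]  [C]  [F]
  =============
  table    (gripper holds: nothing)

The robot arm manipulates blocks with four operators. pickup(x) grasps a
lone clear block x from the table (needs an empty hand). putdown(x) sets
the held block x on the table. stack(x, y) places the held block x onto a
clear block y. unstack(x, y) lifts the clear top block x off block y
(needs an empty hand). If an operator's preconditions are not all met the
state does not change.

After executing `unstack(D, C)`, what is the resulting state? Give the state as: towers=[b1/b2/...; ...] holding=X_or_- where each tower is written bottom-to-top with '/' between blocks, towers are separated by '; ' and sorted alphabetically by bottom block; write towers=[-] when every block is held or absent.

towers=[B; C/G/A/E/D; F] holding=-

before: towers=[B; C/G/A/E/D; F] holding=-
pre[unstack(D, C)]: on(D,C) ✗, clear(D) ✓, handempty ✓
on(D,C) unmet → unstack(D, C) is a no-op
after:  towers=[B; C/G/A/E/D; F] holding=-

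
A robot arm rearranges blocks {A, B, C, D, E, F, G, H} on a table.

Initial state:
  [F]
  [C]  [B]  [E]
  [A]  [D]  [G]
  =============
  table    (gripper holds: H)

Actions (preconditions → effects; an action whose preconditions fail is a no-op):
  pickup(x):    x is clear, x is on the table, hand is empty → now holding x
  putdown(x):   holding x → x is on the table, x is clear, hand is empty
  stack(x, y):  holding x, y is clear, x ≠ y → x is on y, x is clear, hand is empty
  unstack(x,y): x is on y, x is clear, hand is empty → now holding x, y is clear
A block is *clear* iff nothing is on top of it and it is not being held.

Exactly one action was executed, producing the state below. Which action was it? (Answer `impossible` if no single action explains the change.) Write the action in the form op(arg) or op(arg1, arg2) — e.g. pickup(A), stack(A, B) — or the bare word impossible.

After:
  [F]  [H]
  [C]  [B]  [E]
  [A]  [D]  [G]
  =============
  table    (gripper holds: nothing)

stack(H, B)

target: towers=[A/C/F; D/B/H; G/E] holding=-
        putdown(H) → towers=[A/C/F; D/B; G/E; H] holding=-
       stack(H, E) → towers=[A/C/F; D/B; G/E/H] holding=-
       stack(H, B) → towers=[A/C/F; D/B/H; G/E] holding=-  ← match
       stack(H, F) → towers=[A/C/F/H; D/B; G/E] holding=-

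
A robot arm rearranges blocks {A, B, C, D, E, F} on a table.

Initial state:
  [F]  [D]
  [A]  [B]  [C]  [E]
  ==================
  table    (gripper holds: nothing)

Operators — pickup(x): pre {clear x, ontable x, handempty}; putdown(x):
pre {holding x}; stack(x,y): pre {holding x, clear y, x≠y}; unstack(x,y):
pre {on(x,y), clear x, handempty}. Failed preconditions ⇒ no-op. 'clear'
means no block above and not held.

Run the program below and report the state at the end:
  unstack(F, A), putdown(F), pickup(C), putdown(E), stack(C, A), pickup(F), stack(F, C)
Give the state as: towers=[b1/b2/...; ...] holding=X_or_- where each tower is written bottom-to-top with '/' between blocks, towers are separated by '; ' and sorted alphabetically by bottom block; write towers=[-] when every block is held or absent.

towers=[A/C/F; B/D; E] holding=-

step 1 (unstack(F, A)): towers=[A; B/D; C; E] holding=F
step 2 (putdown(F)): towers=[A; B/D; C; E; F] holding=-
step 3 (pickup(C)): towers=[A; B/D; E; F] holding=C
step 4 (putdown(E)) [no-op]: towers=[A; B/D; E; F] holding=C
step 5 (stack(C, A)): towers=[A/C; B/D; E; F] holding=-
step 6 (pickup(F)): towers=[A/C; B/D; E] holding=F
step 7 (stack(F, C)): towers=[A/C/F; B/D; E] holding=-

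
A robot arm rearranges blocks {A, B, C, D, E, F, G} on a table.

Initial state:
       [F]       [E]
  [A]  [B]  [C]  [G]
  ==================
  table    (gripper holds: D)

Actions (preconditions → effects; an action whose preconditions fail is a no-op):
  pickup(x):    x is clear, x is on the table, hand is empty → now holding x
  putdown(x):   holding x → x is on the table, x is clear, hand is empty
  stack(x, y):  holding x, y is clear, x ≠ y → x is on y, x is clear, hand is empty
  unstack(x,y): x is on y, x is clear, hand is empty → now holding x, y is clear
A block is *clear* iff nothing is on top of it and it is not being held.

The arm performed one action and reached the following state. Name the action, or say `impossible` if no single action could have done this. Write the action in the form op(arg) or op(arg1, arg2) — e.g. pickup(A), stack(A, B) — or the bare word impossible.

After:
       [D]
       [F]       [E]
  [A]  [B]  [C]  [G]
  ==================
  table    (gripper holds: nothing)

target: towers=[A; B/F/D; C; G/E] holding=-
        putdown(D) → towers=[A; B/F; C; D; G/E] holding=-
       stack(D, F) → towers=[A; B/F/D; C; G/E] holding=-  ← match
       stack(D, A) → towers=[A/D; B/F; C; G/E] holding=-
       stack(D, E) → towers=[A; B/F; C; G/E/D] holding=-
       stack(D, C) → towers=[A; B/F; C/D; G/E] holding=-

stack(D, F)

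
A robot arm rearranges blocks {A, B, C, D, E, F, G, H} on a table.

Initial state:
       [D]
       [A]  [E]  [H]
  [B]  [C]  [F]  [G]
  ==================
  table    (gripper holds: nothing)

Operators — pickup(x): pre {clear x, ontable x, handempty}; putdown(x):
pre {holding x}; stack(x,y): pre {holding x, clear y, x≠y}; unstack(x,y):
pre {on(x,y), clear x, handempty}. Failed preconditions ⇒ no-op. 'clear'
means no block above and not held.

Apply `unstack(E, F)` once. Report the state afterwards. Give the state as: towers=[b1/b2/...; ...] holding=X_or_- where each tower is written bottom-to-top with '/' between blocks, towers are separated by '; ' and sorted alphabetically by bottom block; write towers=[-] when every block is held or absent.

before: towers=[B; C/A/D; F/E; G/H] holding=-
pre[unstack(E, F)]: on(E,F) yes, clear(E) yes, handempty yes
all met → apply unstack(E, F)
after:  towers=[B; C/A/D; F; G/H] holding=E

towers=[B; C/A/D; F; G/H] holding=E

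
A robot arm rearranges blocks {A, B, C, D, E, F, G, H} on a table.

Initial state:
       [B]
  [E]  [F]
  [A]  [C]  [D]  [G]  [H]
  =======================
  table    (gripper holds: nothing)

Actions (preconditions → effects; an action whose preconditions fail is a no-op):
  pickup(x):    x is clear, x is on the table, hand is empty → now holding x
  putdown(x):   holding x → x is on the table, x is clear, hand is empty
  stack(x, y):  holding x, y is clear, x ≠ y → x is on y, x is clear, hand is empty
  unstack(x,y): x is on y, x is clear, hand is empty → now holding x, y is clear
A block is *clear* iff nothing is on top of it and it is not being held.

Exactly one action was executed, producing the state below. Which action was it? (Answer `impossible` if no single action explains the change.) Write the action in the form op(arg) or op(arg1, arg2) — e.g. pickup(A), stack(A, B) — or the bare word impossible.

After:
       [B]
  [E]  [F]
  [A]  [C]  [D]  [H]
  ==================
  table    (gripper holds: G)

pickup(G)

target: towers=[A/E; C/F/B; D; H] holding=G
         pickup(G) → towers=[A/E; C/F/B; D; H] holding=G  ← match
     unstack(E, A) → towers=[A; C/F/B; D; G; H] holding=E
         pickup(H) → towers=[A/E; C/F/B; D; G] holding=H
     unstack(B, F) → towers=[A/E; C/F; D; G; H] holding=B
         pickup(D) → towers=[A/E; C/F/B; G; H] holding=D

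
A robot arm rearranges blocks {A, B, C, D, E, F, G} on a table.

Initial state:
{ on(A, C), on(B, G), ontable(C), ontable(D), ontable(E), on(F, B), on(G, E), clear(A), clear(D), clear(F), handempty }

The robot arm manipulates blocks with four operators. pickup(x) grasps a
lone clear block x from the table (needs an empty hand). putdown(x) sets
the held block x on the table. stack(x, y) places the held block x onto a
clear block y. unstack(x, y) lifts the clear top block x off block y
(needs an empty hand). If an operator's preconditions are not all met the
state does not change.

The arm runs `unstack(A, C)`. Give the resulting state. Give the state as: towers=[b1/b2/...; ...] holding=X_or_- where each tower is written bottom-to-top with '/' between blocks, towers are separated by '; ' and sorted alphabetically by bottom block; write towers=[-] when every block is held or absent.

towers=[C; D; E/G/B/F] holding=A

before: towers=[C/A; D; E/G/B/F] holding=-
pre[unstack(A, C)]: on(A,C) ok, clear(A) ok, handempty ok
all met → apply unstack(A, C)
after:  towers=[C; D; E/G/B/F] holding=A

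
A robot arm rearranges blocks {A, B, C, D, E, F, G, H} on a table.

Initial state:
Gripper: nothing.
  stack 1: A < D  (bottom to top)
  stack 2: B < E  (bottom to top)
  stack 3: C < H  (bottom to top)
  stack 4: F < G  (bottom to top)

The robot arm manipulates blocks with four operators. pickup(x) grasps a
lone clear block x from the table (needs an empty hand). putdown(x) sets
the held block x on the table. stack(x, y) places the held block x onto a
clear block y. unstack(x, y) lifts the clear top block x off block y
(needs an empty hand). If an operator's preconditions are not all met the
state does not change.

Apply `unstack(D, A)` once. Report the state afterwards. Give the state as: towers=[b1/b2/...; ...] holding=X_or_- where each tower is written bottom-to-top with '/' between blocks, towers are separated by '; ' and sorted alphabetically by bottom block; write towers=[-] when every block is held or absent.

before: towers=[A/D; B/E; C/H; F/G] holding=-
pre[unstack(D, A)]: on(D,A) ok, clear(D) ok, handempty ok
all met → apply unstack(D, A)
after:  towers=[A; B/E; C/H; F/G] holding=D

towers=[A; B/E; C/H; F/G] holding=D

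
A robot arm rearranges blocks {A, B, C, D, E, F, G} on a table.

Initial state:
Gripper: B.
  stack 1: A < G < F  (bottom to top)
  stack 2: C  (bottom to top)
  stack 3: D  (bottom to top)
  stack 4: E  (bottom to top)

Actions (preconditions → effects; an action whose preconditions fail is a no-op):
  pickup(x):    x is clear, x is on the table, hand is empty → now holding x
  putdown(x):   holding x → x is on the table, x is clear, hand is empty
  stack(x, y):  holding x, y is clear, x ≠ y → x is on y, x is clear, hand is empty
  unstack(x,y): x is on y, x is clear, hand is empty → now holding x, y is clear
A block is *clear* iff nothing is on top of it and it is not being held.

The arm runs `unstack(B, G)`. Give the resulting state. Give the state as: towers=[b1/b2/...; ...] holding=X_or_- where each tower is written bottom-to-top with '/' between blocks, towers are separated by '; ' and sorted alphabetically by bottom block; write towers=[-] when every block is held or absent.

towers=[A/G/F; C; D; E] holding=B

before: towers=[A/G/F; C; D; E] holding=B
pre[unstack(B, G)]: on(B,G) fail, clear(B) fail, handempty fail
on(B,G), clear(B), handempty unmet → unstack(B, G) is a no-op
after:  towers=[A/G/F; C; D; E] holding=B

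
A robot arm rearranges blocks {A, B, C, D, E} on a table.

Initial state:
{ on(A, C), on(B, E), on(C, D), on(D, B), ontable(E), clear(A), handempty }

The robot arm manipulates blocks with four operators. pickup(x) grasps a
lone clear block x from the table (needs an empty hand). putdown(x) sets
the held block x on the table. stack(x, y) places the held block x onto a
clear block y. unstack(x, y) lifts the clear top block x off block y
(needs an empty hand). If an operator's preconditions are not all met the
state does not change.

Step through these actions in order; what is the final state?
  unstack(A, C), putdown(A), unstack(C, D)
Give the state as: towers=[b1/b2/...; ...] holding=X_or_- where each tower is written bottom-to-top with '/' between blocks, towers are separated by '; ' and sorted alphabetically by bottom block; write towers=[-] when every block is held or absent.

step 1 (unstack(A, C)): towers=[E/B/D/C] holding=A
step 2 (putdown(A)): towers=[A; E/B/D/C] holding=-
step 3 (unstack(C, D)): towers=[A; E/B/D] holding=C

towers=[A; E/B/D] holding=C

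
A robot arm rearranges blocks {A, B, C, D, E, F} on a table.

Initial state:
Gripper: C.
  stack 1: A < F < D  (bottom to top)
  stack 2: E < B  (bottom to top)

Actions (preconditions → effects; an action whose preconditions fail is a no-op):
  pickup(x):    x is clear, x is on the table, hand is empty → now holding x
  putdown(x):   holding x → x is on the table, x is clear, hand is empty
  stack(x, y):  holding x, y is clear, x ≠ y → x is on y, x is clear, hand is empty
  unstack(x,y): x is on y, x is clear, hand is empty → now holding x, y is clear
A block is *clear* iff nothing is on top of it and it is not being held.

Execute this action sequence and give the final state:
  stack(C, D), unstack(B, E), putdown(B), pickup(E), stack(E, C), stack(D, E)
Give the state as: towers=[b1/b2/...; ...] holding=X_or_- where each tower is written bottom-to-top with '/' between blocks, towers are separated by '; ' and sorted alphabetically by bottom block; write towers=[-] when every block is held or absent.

step 1 (stack(C, D)): towers=[A/F/D/C; E/B] holding=-
step 2 (unstack(B, E)): towers=[A/F/D/C; E] holding=B
step 3 (putdown(B)): towers=[A/F/D/C; B; E] holding=-
step 4 (pickup(E)): towers=[A/F/D/C; B] holding=E
step 5 (stack(E, C)): towers=[A/F/D/C/E; B] holding=-
step 6 (stack(D, E)) [no-op]: towers=[A/F/D/C/E; B] holding=-

towers=[A/F/D/C/E; B] holding=-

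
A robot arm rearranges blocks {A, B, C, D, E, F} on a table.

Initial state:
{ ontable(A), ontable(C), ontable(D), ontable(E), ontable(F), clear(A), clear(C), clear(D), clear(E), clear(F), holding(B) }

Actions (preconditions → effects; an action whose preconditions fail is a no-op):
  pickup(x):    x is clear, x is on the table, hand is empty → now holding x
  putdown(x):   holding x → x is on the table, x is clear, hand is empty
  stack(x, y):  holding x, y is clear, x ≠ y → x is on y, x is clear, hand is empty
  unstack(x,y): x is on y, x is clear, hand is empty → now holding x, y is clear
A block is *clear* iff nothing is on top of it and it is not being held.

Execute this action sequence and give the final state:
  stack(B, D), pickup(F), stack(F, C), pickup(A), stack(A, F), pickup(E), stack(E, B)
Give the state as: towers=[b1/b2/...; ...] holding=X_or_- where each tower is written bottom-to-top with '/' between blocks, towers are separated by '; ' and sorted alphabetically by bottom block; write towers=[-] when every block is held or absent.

towers=[C/F/A; D/B/E] holding=-

step 1 (stack(B, D)): towers=[A; C; D/B; E; F] holding=-
step 2 (pickup(F)): towers=[A; C; D/B; E] holding=F
step 3 (stack(F, C)): towers=[A; C/F; D/B; E] holding=-
step 4 (pickup(A)): towers=[C/F; D/B; E] holding=A
step 5 (stack(A, F)): towers=[C/F/A; D/B; E] holding=-
step 6 (pickup(E)): towers=[C/F/A; D/B] holding=E
step 7 (stack(E, B)): towers=[C/F/A; D/B/E] holding=-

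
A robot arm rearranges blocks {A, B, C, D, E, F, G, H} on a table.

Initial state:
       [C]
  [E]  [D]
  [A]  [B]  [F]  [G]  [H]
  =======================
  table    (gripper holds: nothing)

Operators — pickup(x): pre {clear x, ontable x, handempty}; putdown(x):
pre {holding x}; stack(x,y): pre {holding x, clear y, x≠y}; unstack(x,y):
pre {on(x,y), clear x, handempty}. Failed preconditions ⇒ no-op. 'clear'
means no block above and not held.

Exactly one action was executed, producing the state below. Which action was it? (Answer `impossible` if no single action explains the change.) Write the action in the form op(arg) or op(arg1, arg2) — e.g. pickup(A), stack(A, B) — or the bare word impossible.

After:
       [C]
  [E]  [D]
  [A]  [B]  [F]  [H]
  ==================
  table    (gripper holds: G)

target: towers=[A/E; B/D/C; F; H] holding=G
         pickup(G) → towers=[A/E; B/D/C; F; H] holding=G  ← match
     unstack(E, A) → towers=[A; B/D/C; F; G; H] holding=E
         pickup(H) → towers=[A/E; B/D/C; F; G] holding=H
         pickup(F) → towers=[A/E; B/D/C; G; H] holding=F
     unstack(C, D) → towers=[A/E; B/D; F; G; H] holding=C

pickup(G)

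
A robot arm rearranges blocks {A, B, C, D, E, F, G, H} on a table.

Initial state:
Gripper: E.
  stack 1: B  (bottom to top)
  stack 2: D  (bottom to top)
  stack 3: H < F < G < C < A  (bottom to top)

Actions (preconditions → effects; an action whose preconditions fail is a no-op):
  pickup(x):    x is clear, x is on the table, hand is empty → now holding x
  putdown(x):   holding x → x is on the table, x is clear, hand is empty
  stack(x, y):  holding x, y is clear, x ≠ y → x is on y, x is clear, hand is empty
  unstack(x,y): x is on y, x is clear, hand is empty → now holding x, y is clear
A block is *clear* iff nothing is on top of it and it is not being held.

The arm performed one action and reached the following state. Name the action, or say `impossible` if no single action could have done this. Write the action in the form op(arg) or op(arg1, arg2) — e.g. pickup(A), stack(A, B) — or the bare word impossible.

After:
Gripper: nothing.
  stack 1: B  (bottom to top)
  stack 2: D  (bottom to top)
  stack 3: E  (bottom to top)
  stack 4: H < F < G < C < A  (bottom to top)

putdown(E)

target: towers=[B; D; E; H/F/G/C/A] holding=-
        putdown(E) → towers=[B; D; E; H/F/G/C/A] holding=-  ← match
       stack(E, A) → towers=[B; D; H/F/G/C/A/E] holding=-
       stack(E, B) → towers=[B/E; D; H/F/G/C/A] holding=-
       stack(E, D) → towers=[B; D/E; H/F/G/C/A] holding=-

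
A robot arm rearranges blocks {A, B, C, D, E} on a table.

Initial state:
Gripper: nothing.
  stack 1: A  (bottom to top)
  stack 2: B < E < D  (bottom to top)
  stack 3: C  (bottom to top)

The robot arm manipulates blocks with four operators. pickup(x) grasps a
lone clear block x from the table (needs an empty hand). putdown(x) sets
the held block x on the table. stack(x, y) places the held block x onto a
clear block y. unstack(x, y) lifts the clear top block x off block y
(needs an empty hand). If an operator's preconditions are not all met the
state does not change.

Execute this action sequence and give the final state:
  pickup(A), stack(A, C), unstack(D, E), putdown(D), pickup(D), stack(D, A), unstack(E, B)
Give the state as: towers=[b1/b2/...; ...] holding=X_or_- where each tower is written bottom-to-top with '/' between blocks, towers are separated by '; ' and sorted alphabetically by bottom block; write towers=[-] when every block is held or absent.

step 1 (pickup(A)): towers=[B/E/D; C] holding=A
step 2 (stack(A, C)): towers=[B/E/D; C/A] holding=-
step 3 (unstack(D, E)): towers=[B/E; C/A] holding=D
step 4 (putdown(D)): towers=[B/E; C/A; D] holding=-
step 5 (pickup(D)): towers=[B/E; C/A] holding=D
step 6 (stack(D, A)): towers=[B/E; C/A/D] holding=-
step 7 (unstack(E, B)): towers=[B; C/A/D] holding=E

towers=[B; C/A/D] holding=E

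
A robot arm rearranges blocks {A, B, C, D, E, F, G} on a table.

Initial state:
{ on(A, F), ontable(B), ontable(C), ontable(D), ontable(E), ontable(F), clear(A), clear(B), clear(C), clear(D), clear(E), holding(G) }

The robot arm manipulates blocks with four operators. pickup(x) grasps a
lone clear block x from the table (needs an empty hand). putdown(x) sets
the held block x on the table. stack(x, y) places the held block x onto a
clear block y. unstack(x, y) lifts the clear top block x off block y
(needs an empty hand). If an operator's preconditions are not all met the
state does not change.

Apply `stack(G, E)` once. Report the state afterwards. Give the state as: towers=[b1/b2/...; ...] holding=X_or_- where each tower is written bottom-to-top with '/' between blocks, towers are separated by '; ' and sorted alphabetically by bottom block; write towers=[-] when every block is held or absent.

before: towers=[B; C; D; E; F/A] holding=G
pre[stack(G, E)]: holding(G) ✓, clear(E) ✓, G≠E ✓
all met → apply stack(G, E)
after:  towers=[B; C; D; E/G; F/A] holding=-

towers=[B; C; D; E/G; F/A] holding=-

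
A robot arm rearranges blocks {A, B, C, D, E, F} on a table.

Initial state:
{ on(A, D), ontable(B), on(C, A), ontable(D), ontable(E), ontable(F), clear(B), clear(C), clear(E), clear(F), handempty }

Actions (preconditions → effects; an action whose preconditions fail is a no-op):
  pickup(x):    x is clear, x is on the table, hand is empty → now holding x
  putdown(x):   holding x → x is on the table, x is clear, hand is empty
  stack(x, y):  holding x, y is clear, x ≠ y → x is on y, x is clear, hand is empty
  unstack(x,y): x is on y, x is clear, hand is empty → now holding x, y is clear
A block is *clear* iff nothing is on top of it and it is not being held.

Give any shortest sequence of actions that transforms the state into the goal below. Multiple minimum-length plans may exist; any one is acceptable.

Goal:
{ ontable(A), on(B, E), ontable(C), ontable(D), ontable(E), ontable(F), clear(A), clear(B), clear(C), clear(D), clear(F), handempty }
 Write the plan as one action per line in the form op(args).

pickup(B)
stack(B, E)
unstack(C, A)
putdown(C)
unstack(A, D)
putdown(A)

step 1 (pickup(B)): towers=[D/A/C; E; F] holding=B
step 2 (stack(B, E)): towers=[D/A/C; E/B; F] holding=-
step 3 (unstack(C, A)): towers=[D/A; E/B; F] holding=C
step 4 (putdown(C)): towers=[C; D/A; E/B; F] holding=-
step 5 (unstack(A, D)): towers=[C; D; E/B; F] holding=A
step 6 (putdown(A)): towers=[A; C; D; E/B; F] holding=-
goal check: towers=[A; C; D; E/B; F] holding=- — reached (length 6, optimal by BFS)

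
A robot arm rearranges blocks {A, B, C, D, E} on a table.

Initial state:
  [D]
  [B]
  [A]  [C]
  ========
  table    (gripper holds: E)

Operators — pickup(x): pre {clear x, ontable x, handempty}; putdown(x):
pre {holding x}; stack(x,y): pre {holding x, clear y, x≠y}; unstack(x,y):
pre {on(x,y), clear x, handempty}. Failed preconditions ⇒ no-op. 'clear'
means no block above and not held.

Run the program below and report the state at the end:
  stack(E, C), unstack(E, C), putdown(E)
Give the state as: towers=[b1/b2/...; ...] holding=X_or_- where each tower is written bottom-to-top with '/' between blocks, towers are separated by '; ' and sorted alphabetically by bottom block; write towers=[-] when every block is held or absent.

towers=[A/B/D; C; E] holding=-

step 1 (stack(E, C)): towers=[A/B/D; C/E] holding=-
step 2 (unstack(E, C)): towers=[A/B/D; C] holding=E
step 3 (putdown(E)): towers=[A/B/D; C; E] holding=-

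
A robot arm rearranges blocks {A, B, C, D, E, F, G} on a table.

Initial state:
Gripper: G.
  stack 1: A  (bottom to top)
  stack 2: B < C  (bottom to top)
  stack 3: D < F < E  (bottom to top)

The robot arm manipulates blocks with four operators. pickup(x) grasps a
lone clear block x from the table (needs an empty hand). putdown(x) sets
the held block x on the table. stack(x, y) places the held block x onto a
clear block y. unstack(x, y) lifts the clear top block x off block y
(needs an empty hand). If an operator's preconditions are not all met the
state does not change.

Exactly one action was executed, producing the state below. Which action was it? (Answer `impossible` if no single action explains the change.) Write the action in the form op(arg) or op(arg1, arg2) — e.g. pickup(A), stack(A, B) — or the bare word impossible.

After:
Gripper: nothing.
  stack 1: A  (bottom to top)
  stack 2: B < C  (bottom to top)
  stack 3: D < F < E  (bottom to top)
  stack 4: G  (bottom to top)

putdown(G)

target: towers=[A; B/C; D/F/E; G] holding=-
        putdown(G) → towers=[A; B/C; D/F/E; G] holding=-  ← match
       stack(G, A) → towers=[A/G; B/C; D/F/E] holding=-
       stack(G, E) → towers=[A; B/C; D/F/E/G] holding=-
       stack(G, C) → towers=[A; B/C/G; D/F/E] holding=-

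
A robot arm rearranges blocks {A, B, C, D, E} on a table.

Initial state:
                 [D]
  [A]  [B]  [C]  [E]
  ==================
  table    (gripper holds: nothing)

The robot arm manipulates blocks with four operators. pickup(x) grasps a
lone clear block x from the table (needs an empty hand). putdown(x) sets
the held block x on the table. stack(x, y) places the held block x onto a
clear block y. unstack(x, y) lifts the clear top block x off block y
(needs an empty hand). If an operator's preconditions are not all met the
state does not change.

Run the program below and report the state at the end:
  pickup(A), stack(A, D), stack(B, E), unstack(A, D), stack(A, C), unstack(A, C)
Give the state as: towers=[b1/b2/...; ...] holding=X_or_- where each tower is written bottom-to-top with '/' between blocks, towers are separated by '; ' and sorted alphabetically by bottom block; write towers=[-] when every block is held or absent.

towers=[B; C; E/D] holding=A

step 1 (pickup(A)): towers=[B; C; E/D] holding=A
step 2 (stack(A, D)): towers=[B; C; E/D/A] holding=-
step 3 (stack(B, E)) [no-op]: towers=[B; C; E/D/A] holding=-
step 4 (unstack(A, D)): towers=[B; C; E/D] holding=A
step 5 (stack(A, C)): towers=[B; C/A; E/D] holding=-
step 6 (unstack(A, C)): towers=[B; C; E/D] holding=A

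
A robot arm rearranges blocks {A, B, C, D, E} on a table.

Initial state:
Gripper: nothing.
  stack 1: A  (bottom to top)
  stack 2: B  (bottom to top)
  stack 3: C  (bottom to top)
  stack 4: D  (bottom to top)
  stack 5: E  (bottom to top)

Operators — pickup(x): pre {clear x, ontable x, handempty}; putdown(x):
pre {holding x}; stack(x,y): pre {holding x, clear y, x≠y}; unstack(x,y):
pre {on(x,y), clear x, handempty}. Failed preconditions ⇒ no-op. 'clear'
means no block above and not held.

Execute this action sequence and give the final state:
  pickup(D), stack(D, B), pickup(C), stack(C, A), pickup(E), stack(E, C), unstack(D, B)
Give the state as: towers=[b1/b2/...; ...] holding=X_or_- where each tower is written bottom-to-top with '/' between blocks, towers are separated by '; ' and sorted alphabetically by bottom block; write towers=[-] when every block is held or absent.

step 1 (pickup(D)): towers=[A; B; C; E] holding=D
step 2 (stack(D, B)): towers=[A; B/D; C; E] holding=-
step 3 (pickup(C)): towers=[A; B/D; E] holding=C
step 4 (stack(C, A)): towers=[A/C; B/D; E] holding=-
step 5 (pickup(E)): towers=[A/C; B/D] holding=E
step 6 (stack(E, C)): towers=[A/C/E; B/D] holding=-
step 7 (unstack(D, B)): towers=[A/C/E; B] holding=D

towers=[A/C/E; B] holding=D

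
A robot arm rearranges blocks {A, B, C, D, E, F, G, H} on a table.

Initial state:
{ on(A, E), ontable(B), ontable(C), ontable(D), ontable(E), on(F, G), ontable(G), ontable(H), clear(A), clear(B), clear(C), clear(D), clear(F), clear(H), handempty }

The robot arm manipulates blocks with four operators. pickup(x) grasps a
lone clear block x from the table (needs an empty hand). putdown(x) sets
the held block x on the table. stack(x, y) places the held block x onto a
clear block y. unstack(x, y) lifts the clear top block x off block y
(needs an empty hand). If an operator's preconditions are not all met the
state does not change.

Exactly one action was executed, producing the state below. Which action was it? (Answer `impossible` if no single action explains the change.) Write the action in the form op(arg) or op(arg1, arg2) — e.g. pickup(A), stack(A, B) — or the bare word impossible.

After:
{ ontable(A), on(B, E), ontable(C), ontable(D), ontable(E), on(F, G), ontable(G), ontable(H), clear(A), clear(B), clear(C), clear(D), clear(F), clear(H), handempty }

target: towers=[A; C; D; E/B; G/F; H] holding=-
     unstack(A, E) → towers=[B; C; D; E; G/F; H] holding=A
         pickup(H) → towers=[B; C; D; E/A; G/F] holding=H
         pickup(B) → towers=[C; D; E/A; G/F; H] holding=B
     unstack(F, G) → towers=[B; C; D; E/A; G; H] holding=F
         pickup(D) → towers=[B; C; E/A; G/F; H] holding=D
         pickup(C) → towers=[B; D; E/A; G/F; H] holding=C
none of the 6 applicable actions match → impossible

impossible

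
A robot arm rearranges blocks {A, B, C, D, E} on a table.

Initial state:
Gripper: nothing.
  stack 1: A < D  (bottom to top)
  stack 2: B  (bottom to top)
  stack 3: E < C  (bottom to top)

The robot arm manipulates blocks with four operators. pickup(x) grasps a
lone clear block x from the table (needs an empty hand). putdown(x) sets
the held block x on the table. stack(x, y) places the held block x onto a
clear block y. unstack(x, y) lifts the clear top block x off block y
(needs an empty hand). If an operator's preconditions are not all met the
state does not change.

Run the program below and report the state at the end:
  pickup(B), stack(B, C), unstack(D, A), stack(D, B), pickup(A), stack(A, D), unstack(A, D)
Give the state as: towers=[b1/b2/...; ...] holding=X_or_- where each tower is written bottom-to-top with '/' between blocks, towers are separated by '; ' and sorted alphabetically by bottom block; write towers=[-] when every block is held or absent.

towers=[E/C/B/D] holding=A

step 1 (pickup(B)): towers=[A/D; E/C] holding=B
step 2 (stack(B, C)): towers=[A/D; E/C/B] holding=-
step 3 (unstack(D, A)): towers=[A; E/C/B] holding=D
step 4 (stack(D, B)): towers=[A; E/C/B/D] holding=-
step 5 (pickup(A)): towers=[E/C/B/D] holding=A
step 6 (stack(A, D)): towers=[E/C/B/D/A] holding=-
step 7 (unstack(A, D)): towers=[E/C/B/D] holding=A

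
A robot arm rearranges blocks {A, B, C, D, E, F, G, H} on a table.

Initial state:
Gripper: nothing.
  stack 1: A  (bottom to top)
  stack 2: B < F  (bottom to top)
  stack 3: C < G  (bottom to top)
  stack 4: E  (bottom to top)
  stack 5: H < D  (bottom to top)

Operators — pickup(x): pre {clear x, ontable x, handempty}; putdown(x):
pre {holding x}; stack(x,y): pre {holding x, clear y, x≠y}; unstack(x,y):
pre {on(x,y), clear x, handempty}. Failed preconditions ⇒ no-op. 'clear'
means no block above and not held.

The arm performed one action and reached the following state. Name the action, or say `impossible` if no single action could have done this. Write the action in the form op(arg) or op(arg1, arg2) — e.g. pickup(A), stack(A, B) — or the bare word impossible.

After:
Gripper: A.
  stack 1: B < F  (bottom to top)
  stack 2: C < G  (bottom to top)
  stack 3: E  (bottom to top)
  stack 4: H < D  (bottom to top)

pickup(A)

target: towers=[B/F; C/G; E; H/D] holding=A
     unstack(G, C) → towers=[A; B/F; C; E; H/D] holding=G
         pickup(A) → towers=[B/F; C/G; E; H/D] holding=A  ← match
         pickup(E) → towers=[A; B/F; C/G; H/D] holding=E
     unstack(F, B) → towers=[A; B; C/G; E; H/D] holding=F
     unstack(D, H) → towers=[A; B/F; C/G; E; H] holding=D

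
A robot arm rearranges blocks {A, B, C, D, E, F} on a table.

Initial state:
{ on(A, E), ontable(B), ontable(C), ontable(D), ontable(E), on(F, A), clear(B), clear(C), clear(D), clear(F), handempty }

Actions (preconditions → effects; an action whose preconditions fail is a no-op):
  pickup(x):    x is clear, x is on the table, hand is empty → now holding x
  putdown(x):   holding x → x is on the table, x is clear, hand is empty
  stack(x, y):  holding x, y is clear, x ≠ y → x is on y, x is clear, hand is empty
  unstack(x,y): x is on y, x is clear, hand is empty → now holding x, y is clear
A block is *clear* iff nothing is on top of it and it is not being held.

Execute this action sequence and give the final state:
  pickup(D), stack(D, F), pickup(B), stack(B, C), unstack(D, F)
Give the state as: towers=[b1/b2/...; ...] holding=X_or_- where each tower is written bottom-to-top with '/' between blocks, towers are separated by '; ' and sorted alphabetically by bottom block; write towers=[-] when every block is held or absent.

towers=[C/B; E/A/F] holding=D

step 1 (pickup(D)): towers=[B; C; E/A/F] holding=D
step 2 (stack(D, F)): towers=[B; C; E/A/F/D] holding=-
step 3 (pickup(B)): towers=[C; E/A/F/D] holding=B
step 4 (stack(B, C)): towers=[C/B; E/A/F/D] holding=-
step 5 (unstack(D, F)): towers=[C/B; E/A/F] holding=D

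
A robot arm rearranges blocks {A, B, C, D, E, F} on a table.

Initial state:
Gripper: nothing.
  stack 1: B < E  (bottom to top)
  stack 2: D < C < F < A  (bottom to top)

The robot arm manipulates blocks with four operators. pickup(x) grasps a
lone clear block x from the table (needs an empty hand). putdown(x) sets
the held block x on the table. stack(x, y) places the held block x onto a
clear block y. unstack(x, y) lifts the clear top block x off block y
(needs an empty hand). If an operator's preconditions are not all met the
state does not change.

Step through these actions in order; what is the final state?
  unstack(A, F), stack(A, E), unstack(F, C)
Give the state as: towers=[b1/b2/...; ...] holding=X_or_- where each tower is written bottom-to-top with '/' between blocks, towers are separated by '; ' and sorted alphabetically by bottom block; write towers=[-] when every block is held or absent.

towers=[B/E/A; D/C] holding=F

step 1 (unstack(A, F)): towers=[B/E; D/C/F] holding=A
step 2 (stack(A, E)): towers=[B/E/A; D/C/F] holding=-
step 3 (unstack(F, C)): towers=[B/E/A; D/C] holding=F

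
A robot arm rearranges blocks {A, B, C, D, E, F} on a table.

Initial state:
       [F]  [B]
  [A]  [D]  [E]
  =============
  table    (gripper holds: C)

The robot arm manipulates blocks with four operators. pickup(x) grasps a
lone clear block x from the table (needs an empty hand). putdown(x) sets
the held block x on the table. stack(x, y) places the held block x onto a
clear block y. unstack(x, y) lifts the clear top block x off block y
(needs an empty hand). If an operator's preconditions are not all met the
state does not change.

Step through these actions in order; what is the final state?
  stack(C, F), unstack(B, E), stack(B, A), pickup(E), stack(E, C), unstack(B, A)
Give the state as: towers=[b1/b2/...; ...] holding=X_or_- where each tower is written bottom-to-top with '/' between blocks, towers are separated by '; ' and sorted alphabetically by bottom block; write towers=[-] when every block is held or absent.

towers=[A; D/F/C/E] holding=B

step 1 (stack(C, F)): towers=[A; D/F/C; E/B] holding=-
step 2 (unstack(B, E)): towers=[A; D/F/C; E] holding=B
step 3 (stack(B, A)): towers=[A/B; D/F/C; E] holding=-
step 4 (pickup(E)): towers=[A/B; D/F/C] holding=E
step 5 (stack(E, C)): towers=[A/B; D/F/C/E] holding=-
step 6 (unstack(B, A)): towers=[A; D/F/C/E] holding=B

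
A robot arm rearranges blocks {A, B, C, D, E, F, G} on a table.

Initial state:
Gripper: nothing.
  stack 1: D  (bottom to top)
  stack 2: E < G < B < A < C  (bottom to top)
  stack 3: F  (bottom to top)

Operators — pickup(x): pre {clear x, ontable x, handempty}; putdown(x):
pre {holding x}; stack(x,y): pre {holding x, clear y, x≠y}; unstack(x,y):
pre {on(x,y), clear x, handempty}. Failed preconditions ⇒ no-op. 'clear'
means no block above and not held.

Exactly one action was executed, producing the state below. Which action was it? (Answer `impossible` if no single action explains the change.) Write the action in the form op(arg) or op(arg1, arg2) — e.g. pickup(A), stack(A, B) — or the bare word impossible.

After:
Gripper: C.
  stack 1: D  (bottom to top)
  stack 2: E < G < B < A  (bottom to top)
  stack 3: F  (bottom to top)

unstack(C, A)

target: towers=[D; E/G/B/A; F] holding=C
         pickup(F) → towers=[D; E/G/B/A/C] holding=F
         pickup(D) → towers=[E/G/B/A/C; F] holding=D
     unstack(C, A) → towers=[D; E/G/B/A; F] holding=C  ← match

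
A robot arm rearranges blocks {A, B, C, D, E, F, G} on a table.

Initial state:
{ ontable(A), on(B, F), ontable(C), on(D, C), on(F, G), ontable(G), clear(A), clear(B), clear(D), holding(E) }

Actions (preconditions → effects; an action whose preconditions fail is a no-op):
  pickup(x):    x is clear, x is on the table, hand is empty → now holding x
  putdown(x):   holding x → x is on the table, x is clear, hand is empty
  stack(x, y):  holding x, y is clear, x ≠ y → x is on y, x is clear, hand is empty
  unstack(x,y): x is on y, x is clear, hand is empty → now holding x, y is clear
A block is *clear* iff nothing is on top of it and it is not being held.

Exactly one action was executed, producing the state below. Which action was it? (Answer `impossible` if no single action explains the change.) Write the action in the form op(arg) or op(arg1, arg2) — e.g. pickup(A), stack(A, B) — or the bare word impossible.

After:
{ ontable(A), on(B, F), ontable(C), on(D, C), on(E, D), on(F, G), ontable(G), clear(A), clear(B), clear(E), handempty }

stack(E, D)

target: towers=[A; C/D/E; G/F/B] holding=-
        putdown(E) → towers=[A; C/D; E; G/F/B] holding=-
       stack(E, B) → towers=[A; C/D; G/F/B/E] holding=-
       stack(E, D) → towers=[A; C/D/E; G/F/B] holding=-  ← match
       stack(E, A) → towers=[A/E; C/D; G/F/B] holding=-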